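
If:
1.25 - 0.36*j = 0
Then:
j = 3.47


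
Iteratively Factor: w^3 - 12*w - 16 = (w + 2)*(w^2 - 2*w - 8) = (w - 4)*(w + 2)*(w + 2)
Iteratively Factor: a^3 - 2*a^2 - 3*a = (a + 1)*(a^2 - 3*a) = a*(a + 1)*(a - 3)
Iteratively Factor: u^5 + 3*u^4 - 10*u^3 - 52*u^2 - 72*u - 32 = (u + 1)*(u^4 + 2*u^3 - 12*u^2 - 40*u - 32) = (u + 1)*(u + 2)*(u^3 - 12*u - 16) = (u + 1)*(u + 2)^2*(u^2 - 2*u - 8) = (u + 1)*(u + 2)^3*(u - 4)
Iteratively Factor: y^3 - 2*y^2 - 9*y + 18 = (y - 2)*(y^2 - 9) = (y - 2)*(y + 3)*(y - 3)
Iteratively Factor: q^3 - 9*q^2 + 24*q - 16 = (q - 4)*(q^2 - 5*q + 4) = (q - 4)*(q - 1)*(q - 4)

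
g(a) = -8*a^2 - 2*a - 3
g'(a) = -16*a - 2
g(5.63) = -267.84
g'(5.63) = -92.08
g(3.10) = -86.08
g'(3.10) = -51.60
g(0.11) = -3.32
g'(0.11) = -3.76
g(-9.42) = -694.05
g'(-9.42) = 148.72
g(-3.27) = -82.00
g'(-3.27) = 50.32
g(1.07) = -14.30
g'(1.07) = -19.12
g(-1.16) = -11.44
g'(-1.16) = 16.56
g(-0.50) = -4.00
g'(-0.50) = 6.00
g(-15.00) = -1773.00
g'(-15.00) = 238.00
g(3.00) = -81.00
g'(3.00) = -50.00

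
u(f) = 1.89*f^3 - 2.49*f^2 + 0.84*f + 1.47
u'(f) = 5.67*f^2 - 4.98*f + 0.84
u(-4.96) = -294.58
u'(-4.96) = 165.03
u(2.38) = 14.84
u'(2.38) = 21.10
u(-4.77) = -264.32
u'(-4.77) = 153.60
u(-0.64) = -0.58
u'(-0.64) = 6.35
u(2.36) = 14.43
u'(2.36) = 20.67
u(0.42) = 1.52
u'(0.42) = -0.25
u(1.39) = 2.90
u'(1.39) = 4.87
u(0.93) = 1.62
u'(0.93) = 1.11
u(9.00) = 1185.15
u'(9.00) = 415.29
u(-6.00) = -501.45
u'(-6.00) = 234.84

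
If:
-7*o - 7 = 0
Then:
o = -1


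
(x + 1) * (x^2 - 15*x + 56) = x^3 - 14*x^2 + 41*x + 56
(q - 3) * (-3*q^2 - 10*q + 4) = -3*q^3 - q^2 + 34*q - 12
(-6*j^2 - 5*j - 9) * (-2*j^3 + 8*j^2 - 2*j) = 12*j^5 - 38*j^4 - 10*j^3 - 62*j^2 + 18*j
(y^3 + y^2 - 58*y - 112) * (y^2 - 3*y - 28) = y^5 - 2*y^4 - 89*y^3 + 34*y^2 + 1960*y + 3136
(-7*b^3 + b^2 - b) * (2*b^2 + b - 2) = -14*b^5 - 5*b^4 + 13*b^3 - 3*b^2 + 2*b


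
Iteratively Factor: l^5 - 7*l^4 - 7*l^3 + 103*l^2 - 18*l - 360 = (l - 3)*(l^4 - 4*l^3 - 19*l^2 + 46*l + 120) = (l - 3)*(l + 2)*(l^3 - 6*l^2 - 7*l + 60) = (l - 5)*(l - 3)*(l + 2)*(l^2 - l - 12) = (l - 5)*(l - 4)*(l - 3)*(l + 2)*(l + 3)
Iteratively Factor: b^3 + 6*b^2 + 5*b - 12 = (b + 3)*(b^2 + 3*b - 4) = (b + 3)*(b + 4)*(b - 1)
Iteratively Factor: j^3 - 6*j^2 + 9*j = (j - 3)*(j^2 - 3*j) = j*(j - 3)*(j - 3)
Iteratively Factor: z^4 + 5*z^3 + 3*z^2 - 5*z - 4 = (z + 1)*(z^3 + 4*z^2 - z - 4) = (z - 1)*(z + 1)*(z^2 + 5*z + 4) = (z - 1)*(z + 1)^2*(z + 4)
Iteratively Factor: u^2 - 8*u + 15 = (u - 3)*(u - 5)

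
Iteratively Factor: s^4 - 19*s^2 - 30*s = (s)*(s^3 - 19*s - 30) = s*(s + 3)*(s^2 - 3*s - 10) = s*(s - 5)*(s + 3)*(s + 2)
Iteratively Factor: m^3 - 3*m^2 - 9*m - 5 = (m + 1)*(m^2 - 4*m - 5) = (m - 5)*(m + 1)*(m + 1)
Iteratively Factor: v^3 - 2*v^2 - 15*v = (v - 5)*(v^2 + 3*v) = (v - 5)*(v + 3)*(v)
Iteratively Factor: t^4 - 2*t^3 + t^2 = (t)*(t^3 - 2*t^2 + t) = t^2*(t^2 - 2*t + 1) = t^2*(t - 1)*(t - 1)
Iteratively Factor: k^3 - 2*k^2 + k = (k - 1)*(k^2 - k) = (k - 1)^2*(k)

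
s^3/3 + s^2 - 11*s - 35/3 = (s/3 + 1/3)*(s - 5)*(s + 7)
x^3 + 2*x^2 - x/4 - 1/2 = (x - 1/2)*(x + 1/2)*(x + 2)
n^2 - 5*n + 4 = (n - 4)*(n - 1)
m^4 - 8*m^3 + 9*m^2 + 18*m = m*(m - 6)*(m - 3)*(m + 1)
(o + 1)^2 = o^2 + 2*o + 1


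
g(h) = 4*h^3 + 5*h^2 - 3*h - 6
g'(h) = 12*h^2 + 10*h - 3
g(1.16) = 3.49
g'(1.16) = 24.75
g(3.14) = 157.71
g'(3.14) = 146.72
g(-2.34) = -22.85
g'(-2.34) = 39.31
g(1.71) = 23.49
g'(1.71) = 49.19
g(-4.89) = -339.49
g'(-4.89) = 235.05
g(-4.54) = -263.63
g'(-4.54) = 198.94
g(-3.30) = -85.40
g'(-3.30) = 94.68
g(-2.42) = -26.15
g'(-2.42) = 43.08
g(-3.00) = -60.00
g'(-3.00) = 75.00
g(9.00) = 3288.00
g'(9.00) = 1059.00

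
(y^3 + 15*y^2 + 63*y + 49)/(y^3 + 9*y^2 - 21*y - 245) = (y + 1)/(y - 5)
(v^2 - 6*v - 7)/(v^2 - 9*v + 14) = (v + 1)/(v - 2)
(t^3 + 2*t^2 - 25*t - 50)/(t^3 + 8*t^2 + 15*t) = (t^2 - 3*t - 10)/(t*(t + 3))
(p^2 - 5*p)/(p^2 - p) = (p - 5)/(p - 1)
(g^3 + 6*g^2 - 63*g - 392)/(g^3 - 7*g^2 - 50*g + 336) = (g + 7)/(g - 6)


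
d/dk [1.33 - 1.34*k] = -1.34000000000000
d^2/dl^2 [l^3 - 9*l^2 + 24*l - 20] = 6*l - 18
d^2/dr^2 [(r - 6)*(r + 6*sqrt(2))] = 2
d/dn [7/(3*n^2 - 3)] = -14*n/(3*(n^2 - 1)^2)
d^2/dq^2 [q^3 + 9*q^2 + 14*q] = 6*q + 18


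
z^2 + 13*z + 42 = (z + 6)*(z + 7)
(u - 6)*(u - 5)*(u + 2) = u^3 - 9*u^2 + 8*u + 60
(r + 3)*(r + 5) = r^2 + 8*r + 15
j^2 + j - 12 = (j - 3)*(j + 4)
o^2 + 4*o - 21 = (o - 3)*(o + 7)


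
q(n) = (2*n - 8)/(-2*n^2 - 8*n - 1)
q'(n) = (2*n - 8)*(4*n + 8)/(-2*n^2 - 8*n - 1)^2 + 2/(-2*n^2 - 8*n - 1) = 2*(-2*n^2 - 8*n + 4*(n - 4)*(n + 2) - 1)/(2*n^2 + 8*n + 1)^2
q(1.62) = 0.25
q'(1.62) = -0.29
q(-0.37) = -5.18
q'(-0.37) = -18.86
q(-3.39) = -4.71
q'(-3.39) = 8.99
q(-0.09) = 27.62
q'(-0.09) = -719.07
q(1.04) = 0.52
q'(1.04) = -0.72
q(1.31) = 0.36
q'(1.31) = -0.45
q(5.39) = -0.03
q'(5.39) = -0.01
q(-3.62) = -8.70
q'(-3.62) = 33.34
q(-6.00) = 0.80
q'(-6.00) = 0.43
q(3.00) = 0.05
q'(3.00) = -0.07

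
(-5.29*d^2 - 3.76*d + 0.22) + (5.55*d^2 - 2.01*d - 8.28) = 0.26*d^2 - 5.77*d - 8.06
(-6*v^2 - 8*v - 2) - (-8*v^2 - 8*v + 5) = 2*v^2 - 7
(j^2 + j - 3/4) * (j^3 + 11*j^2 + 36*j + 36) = j^5 + 12*j^4 + 185*j^3/4 + 255*j^2/4 + 9*j - 27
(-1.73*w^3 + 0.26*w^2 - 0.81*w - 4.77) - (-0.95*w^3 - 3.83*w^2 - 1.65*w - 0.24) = -0.78*w^3 + 4.09*w^2 + 0.84*w - 4.53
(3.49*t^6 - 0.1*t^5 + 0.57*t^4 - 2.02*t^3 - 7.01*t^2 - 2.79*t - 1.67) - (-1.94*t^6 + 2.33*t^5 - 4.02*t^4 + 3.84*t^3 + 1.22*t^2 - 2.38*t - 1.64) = 5.43*t^6 - 2.43*t^5 + 4.59*t^4 - 5.86*t^3 - 8.23*t^2 - 0.41*t - 0.03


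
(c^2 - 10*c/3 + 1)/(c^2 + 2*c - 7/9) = 3*(c - 3)/(3*c + 7)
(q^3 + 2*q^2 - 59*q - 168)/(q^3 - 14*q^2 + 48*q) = (q^2 + 10*q + 21)/(q*(q - 6))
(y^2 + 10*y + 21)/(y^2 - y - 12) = (y + 7)/(y - 4)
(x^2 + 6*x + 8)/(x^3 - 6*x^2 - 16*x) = (x + 4)/(x*(x - 8))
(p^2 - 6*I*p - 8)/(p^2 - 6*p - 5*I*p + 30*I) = (p^2 - 6*I*p - 8)/(p^2 - 6*p - 5*I*p + 30*I)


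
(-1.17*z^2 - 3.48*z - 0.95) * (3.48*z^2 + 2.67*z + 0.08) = -4.0716*z^4 - 15.2343*z^3 - 12.6912*z^2 - 2.8149*z - 0.076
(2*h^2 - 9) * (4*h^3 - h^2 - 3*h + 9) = 8*h^5 - 2*h^4 - 42*h^3 + 27*h^2 + 27*h - 81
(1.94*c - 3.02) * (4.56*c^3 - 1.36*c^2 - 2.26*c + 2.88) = 8.8464*c^4 - 16.4096*c^3 - 0.277199999999999*c^2 + 12.4124*c - 8.6976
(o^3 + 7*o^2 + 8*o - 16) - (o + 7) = o^3 + 7*o^2 + 7*o - 23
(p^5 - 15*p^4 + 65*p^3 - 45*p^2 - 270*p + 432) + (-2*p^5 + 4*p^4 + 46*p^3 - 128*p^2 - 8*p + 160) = -p^5 - 11*p^4 + 111*p^3 - 173*p^2 - 278*p + 592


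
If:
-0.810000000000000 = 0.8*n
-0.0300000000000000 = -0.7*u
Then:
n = -1.01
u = 0.04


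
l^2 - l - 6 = (l - 3)*(l + 2)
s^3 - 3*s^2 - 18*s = s*(s - 6)*(s + 3)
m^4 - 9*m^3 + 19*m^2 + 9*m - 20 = (m - 5)*(m - 4)*(m - 1)*(m + 1)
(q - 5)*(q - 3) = q^2 - 8*q + 15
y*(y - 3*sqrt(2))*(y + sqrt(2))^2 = y^4 - sqrt(2)*y^3 - 10*y^2 - 6*sqrt(2)*y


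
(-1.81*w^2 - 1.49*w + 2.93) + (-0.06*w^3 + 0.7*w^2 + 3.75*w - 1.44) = -0.06*w^3 - 1.11*w^2 + 2.26*w + 1.49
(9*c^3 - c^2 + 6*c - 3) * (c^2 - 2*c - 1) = 9*c^5 - 19*c^4 - c^3 - 14*c^2 + 3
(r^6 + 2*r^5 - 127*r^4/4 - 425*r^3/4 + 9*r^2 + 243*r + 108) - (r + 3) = r^6 + 2*r^5 - 127*r^4/4 - 425*r^3/4 + 9*r^2 + 242*r + 105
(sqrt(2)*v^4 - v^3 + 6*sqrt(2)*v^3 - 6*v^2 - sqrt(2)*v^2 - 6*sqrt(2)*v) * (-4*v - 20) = -4*sqrt(2)*v^5 - 44*sqrt(2)*v^4 + 4*v^4 - 116*sqrt(2)*v^3 + 44*v^3 + 44*sqrt(2)*v^2 + 120*v^2 + 120*sqrt(2)*v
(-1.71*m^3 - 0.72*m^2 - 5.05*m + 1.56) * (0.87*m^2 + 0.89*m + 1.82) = -1.4877*m^5 - 2.1483*m^4 - 8.1465*m^3 - 4.4477*m^2 - 7.8026*m + 2.8392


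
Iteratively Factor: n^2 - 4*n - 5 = (n + 1)*(n - 5)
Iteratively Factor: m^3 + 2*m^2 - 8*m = (m - 2)*(m^2 + 4*m) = (m - 2)*(m + 4)*(m)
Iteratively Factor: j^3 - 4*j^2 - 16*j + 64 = (j - 4)*(j^2 - 16) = (j - 4)^2*(j + 4)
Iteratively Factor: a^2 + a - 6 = (a - 2)*(a + 3)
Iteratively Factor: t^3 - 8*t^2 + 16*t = (t)*(t^2 - 8*t + 16) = t*(t - 4)*(t - 4)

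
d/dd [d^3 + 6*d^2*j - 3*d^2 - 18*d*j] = 3*d^2 + 12*d*j - 6*d - 18*j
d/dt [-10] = 0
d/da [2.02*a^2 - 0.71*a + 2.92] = 4.04*a - 0.71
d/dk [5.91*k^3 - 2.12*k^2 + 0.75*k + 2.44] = 17.73*k^2 - 4.24*k + 0.75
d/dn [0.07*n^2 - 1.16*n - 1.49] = 0.14*n - 1.16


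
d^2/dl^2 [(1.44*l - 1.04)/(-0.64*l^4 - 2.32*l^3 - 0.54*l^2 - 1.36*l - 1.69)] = (-7.077888*l^7 - 25.690112*l^6 - 3.16415999999998*l^5 + 70.338048*l^4 + 63.864704*l^3 + 75.761088*l^2 - 11.998272*l + 8.568352)/(0.262144*l^12 + 2.850816*l^11 + 10.99776*l^10 + 18.969088*l^9 + 23.472*l^8 + 41.865696*l^7 + 44.724696*l^6 + 35.592192*l^5 + 41.952204*l^4 + 29.840728*l^3 + 14.004354*l^2 + 11.652888*l + 4.826809)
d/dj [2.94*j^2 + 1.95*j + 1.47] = 5.88*j + 1.95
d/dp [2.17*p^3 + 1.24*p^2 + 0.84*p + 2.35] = 6.51*p^2 + 2.48*p + 0.84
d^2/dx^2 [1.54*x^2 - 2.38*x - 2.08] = 3.08000000000000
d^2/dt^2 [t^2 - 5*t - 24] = 2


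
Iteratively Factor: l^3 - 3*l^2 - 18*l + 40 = (l - 2)*(l^2 - l - 20) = (l - 5)*(l - 2)*(l + 4)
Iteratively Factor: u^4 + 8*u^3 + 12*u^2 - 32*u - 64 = (u - 2)*(u^3 + 10*u^2 + 32*u + 32) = (u - 2)*(u + 4)*(u^2 + 6*u + 8) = (u - 2)*(u + 2)*(u + 4)*(u + 4)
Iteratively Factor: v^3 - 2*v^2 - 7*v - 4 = (v + 1)*(v^2 - 3*v - 4) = (v + 1)^2*(v - 4)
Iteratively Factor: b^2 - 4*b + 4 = (b - 2)*(b - 2)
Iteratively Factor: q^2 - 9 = (q - 3)*(q + 3)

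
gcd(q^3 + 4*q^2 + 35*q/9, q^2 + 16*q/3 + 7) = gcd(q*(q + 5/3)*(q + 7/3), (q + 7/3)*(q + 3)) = q + 7/3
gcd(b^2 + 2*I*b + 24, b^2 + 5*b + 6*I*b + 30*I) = b + 6*I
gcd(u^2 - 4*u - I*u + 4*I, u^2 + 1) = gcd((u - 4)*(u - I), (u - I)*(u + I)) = u - I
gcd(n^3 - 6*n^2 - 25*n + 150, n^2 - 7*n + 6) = n - 6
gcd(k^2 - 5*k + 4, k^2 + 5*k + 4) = 1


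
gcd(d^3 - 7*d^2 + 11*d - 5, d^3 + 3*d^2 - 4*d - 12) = 1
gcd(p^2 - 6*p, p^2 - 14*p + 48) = p - 6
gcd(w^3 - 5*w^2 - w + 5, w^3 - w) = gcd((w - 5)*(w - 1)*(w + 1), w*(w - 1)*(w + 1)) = w^2 - 1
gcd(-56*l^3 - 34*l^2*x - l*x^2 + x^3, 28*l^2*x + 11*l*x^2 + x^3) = 4*l + x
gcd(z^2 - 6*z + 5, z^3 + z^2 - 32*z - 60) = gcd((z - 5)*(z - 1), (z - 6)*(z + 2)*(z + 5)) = 1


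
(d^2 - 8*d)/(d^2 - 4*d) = (d - 8)/(d - 4)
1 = 1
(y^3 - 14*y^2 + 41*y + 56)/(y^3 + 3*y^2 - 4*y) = (y^3 - 14*y^2 + 41*y + 56)/(y*(y^2 + 3*y - 4))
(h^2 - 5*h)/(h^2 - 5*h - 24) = h*(5 - h)/(-h^2 + 5*h + 24)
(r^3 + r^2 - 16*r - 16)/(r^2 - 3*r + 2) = (r^3 + r^2 - 16*r - 16)/(r^2 - 3*r + 2)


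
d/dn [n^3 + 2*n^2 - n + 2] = 3*n^2 + 4*n - 1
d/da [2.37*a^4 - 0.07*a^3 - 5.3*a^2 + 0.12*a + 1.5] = 9.48*a^3 - 0.21*a^2 - 10.6*a + 0.12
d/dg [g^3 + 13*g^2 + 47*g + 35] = 3*g^2 + 26*g + 47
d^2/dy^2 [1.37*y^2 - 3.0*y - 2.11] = 2.74000000000000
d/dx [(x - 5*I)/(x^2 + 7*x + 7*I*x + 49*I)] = (-x^2 + 10*I*x - 35 + 84*I)/(x^4 + 14*x^3*(1 + I) + 196*I*x^2 + 686*x*(-1 + I) - 2401)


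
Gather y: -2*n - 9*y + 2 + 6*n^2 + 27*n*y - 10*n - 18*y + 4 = 6*n^2 - 12*n + y*(27*n - 27) + 6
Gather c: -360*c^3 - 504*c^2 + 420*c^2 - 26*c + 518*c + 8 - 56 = -360*c^3 - 84*c^2 + 492*c - 48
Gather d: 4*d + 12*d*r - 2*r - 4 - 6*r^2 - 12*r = d*(12*r + 4) - 6*r^2 - 14*r - 4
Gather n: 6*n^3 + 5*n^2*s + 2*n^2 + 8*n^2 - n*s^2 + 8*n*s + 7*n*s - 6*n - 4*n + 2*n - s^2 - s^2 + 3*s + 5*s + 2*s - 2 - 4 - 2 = 6*n^3 + n^2*(5*s + 10) + n*(-s^2 + 15*s - 8) - 2*s^2 + 10*s - 8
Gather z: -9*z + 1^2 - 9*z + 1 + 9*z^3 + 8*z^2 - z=9*z^3 + 8*z^2 - 19*z + 2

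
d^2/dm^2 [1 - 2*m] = 0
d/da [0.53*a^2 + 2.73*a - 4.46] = 1.06*a + 2.73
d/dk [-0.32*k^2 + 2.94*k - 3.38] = 2.94 - 0.64*k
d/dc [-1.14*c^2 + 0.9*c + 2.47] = 0.9 - 2.28*c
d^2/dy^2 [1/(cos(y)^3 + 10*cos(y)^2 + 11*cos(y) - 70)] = ((47*cos(y) + 80*cos(2*y) + 9*cos(3*y))*(cos(y)^3 + 10*cos(y)^2 + 11*cos(y) - 70)/4 + 2*(3*cos(y)^2 + 20*cos(y) + 11)^2*sin(y)^2)/(cos(y)^3 + 10*cos(y)^2 + 11*cos(y) - 70)^3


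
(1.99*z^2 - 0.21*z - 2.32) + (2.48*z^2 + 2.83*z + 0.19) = 4.47*z^2 + 2.62*z - 2.13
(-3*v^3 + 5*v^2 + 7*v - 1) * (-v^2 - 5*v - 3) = 3*v^5 + 10*v^4 - 23*v^3 - 49*v^2 - 16*v + 3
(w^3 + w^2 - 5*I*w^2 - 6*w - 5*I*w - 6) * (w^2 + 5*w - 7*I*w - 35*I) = w^5 + 6*w^4 - 12*I*w^4 - 36*w^3 - 72*I*w^3 - 246*w^2 - 18*I*w^2 - 205*w + 252*I*w + 210*I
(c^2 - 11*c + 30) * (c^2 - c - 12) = c^4 - 12*c^3 + 29*c^2 + 102*c - 360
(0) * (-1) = 0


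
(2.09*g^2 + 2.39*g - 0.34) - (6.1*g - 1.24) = 2.09*g^2 - 3.71*g + 0.9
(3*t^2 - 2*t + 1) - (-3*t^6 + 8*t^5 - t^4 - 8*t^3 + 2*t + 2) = 3*t^6 - 8*t^5 + t^4 + 8*t^3 + 3*t^2 - 4*t - 1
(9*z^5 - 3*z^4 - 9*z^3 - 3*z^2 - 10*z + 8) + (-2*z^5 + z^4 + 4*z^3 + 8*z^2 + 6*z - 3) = 7*z^5 - 2*z^4 - 5*z^3 + 5*z^2 - 4*z + 5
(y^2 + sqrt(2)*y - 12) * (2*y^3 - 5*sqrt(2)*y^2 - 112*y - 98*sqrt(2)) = 2*y^5 - 3*sqrt(2)*y^4 - 146*y^3 - 150*sqrt(2)*y^2 + 1148*y + 1176*sqrt(2)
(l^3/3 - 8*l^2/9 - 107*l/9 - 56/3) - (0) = l^3/3 - 8*l^2/9 - 107*l/9 - 56/3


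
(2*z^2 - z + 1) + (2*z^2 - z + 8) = 4*z^2 - 2*z + 9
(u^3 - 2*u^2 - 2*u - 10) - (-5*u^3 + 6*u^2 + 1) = 6*u^3 - 8*u^2 - 2*u - 11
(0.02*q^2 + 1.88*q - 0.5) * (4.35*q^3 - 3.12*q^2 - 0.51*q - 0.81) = 0.087*q^5 + 8.1156*q^4 - 8.0508*q^3 + 0.585*q^2 - 1.2678*q + 0.405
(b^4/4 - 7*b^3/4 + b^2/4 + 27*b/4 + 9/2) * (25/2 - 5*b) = -5*b^5/4 + 95*b^4/8 - 185*b^3/8 - 245*b^2/8 + 495*b/8 + 225/4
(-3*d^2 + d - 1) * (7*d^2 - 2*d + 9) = -21*d^4 + 13*d^3 - 36*d^2 + 11*d - 9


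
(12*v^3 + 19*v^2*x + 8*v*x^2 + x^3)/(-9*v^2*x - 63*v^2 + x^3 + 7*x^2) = (4*v^2 + 5*v*x + x^2)/(-3*v*x - 21*v + x^2 + 7*x)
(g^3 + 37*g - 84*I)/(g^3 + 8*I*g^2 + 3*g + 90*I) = (g^2 + 3*I*g + 28)/(g^2 + 11*I*g - 30)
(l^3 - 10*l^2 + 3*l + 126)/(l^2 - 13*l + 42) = l + 3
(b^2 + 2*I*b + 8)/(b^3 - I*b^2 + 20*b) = (b - 2*I)/(b*(b - 5*I))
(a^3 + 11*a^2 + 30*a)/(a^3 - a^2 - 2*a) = (a^2 + 11*a + 30)/(a^2 - a - 2)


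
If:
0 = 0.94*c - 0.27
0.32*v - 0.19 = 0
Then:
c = 0.29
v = 0.59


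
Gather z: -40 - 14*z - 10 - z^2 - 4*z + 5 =-z^2 - 18*z - 45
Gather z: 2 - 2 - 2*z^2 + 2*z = -2*z^2 + 2*z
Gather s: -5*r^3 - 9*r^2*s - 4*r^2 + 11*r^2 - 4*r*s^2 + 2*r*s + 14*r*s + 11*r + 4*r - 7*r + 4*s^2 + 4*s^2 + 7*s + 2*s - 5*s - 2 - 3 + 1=-5*r^3 + 7*r^2 + 8*r + s^2*(8 - 4*r) + s*(-9*r^2 + 16*r + 4) - 4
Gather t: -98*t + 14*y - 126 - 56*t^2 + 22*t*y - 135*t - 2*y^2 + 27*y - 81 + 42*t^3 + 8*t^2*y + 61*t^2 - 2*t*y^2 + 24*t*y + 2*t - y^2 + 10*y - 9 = 42*t^3 + t^2*(8*y + 5) + t*(-2*y^2 + 46*y - 231) - 3*y^2 + 51*y - 216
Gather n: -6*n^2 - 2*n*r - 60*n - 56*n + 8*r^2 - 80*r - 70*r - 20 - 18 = -6*n^2 + n*(-2*r - 116) + 8*r^2 - 150*r - 38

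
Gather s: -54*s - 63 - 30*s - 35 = -84*s - 98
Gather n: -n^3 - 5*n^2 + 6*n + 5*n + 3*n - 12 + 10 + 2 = -n^3 - 5*n^2 + 14*n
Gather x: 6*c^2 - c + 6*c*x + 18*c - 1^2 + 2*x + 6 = 6*c^2 + 17*c + x*(6*c + 2) + 5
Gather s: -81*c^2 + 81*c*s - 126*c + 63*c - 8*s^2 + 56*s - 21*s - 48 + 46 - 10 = -81*c^2 - 63*c - 8*s^2 + s*(81*c + 35) - 12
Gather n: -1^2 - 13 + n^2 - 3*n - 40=n^2 - 3*n - 54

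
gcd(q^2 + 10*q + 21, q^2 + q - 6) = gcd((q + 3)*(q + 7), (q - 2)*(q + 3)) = q + 3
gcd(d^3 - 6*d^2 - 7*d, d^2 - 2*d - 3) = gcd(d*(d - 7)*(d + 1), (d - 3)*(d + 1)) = d + 1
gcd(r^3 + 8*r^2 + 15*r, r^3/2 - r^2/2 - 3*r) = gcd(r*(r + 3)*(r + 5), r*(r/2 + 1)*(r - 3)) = r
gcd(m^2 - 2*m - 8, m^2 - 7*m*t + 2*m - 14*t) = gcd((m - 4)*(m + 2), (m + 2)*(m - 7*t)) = m + 2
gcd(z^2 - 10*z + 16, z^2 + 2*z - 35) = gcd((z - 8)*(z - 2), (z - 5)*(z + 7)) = 1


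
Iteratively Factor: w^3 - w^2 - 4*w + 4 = (w - 2)*(w^2 + w - 2) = (w - 2)*(w + 2)*(w - 1)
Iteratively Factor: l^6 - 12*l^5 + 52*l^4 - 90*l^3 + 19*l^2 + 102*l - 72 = (l - 3)*(l^5 - 9*l^4 + 25*l^3 - 15*l^2 - 26*l + 24) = (l - 3)*(l - 2)*(l^4 - 7*l^3 + 11*l^2 + 7*l - 12) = (l - 4)*(l - 3)*(l - 2)*(l^3 - 3*l^2 - l + 3) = (l - 4)*(l - 3)*(l - 2)*(l + 1)*(l^2 - 4*l + 3) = (l - 4)*(l - 3)*(l - 2)*(l - 1)*(l + 1)*(l - 3)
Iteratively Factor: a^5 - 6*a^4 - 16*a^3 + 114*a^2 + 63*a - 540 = (a + 3)*(a^4 - 9*a^3 + 11*a^2 + 81*a - 180) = (a - 4)*(a + 3)*(a^3 - 5*a^2 - 9*a + 45) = (a - 5)*(a - 4)*(a + 3)*(a^2 - 9) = (a - 5)*(a - 4)*(a + 3)^2*(a - 3)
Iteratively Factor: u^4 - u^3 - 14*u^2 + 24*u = (u + 4)*(u^3 - 5*u^2 + 6*u) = (u - 2)*(u + 4)*(u^2 - 3*u) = (u - 3)*(u - 2)*(u + 4)*(u)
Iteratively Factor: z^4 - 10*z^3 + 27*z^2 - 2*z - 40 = (z - 4)*(z^3 - 6*z^2 + 3*z + 10) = (z - 4)*(z + 1)*(z^2 - 7*z + 10) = (z - 5)*(z - 4)*(z + 1)*(z - 2)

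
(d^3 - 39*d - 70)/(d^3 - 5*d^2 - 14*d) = (d + 5)/d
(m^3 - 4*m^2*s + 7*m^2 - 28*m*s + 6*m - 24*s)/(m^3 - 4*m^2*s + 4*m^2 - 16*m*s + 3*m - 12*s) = (m + 6)/(m + 3)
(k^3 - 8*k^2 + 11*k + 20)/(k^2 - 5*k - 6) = (k^2 - 9*k + 20)/(k - 6)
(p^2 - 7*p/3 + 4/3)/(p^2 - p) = (p - 4/3)/p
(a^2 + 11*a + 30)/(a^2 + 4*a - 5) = (a + 6)/(a - 1)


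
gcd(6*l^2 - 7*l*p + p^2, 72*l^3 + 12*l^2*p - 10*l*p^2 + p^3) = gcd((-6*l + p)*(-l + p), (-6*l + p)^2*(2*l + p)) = -6*l + p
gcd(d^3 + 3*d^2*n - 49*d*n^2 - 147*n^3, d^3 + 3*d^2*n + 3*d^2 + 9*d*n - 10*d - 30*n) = d + 3*n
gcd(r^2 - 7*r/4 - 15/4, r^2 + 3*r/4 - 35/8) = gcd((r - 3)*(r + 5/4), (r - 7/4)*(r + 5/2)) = 1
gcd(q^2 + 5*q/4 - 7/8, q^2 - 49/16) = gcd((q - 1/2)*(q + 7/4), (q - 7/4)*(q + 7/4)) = q + 7/4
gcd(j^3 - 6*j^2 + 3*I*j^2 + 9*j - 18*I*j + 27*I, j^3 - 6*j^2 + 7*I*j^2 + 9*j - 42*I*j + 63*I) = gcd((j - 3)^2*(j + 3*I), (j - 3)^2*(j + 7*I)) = j^2 - 6*j + 9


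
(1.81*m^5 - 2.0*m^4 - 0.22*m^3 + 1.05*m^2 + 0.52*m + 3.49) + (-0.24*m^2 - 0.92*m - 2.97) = 1.81*m^5 - 2.0*m^4 - 0.22*m^3 + 0.81*m^2 - 0.4*m + 0.52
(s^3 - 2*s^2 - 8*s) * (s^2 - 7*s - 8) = s^5 - 9*s^4 - 2*s^3 + 72*s^2 + 64*s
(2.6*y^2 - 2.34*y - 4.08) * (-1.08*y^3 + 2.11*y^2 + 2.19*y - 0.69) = -2.808*y^5 + 8.0132*y^4 + 5.163*y^3 - 15.5274*y^2 - 7.3206*y + 2.8152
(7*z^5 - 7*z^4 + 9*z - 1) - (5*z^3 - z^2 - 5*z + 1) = 7*z^5 - 7*z^4 - 5*z^3 + z^2 + 14*z - 2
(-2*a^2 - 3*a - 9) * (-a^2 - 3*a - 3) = 2*a^4 + 9*a^3 + 24*a^2 + 36*a + 27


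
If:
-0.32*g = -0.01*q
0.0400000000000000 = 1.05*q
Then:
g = 0.00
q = 0.04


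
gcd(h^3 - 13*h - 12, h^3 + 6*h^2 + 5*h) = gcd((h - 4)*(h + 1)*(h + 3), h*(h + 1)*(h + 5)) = h + 1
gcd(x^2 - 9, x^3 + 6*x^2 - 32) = 1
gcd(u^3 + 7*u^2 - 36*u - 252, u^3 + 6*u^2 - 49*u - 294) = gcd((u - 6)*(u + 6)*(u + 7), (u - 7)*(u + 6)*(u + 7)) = u^2 + 13*u + 42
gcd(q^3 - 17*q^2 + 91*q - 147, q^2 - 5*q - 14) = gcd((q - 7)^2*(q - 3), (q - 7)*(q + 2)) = q - 7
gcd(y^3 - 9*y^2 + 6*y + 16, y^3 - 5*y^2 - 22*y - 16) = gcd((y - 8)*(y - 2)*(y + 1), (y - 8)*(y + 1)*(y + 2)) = y^2 - 7*y - 8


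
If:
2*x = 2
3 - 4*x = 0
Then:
No Solution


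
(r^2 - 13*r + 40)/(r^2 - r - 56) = (r - 5)/(r + 7)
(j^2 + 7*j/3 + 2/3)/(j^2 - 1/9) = 3*(j + 2)/(3*j - 1)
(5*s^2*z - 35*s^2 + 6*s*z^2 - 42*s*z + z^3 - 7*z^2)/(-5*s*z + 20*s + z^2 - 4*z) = (-5*s^2*z + 35*s^2 - 6*s*z^2 + 42*s*z - z^3 + 7*z^2)/(5*s*z - 20*s - z^2 + 4*z)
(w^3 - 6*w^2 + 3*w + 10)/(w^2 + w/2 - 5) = 2*(w^2 - 4*w - 5)/(2*w + 5)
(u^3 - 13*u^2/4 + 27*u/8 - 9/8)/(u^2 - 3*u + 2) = (8*u^2 - 18*u + 9)/(8*(u - 2))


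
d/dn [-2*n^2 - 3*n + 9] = -4*n - 3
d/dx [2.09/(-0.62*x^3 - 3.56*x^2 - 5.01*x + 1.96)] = (3.8874*x^2 + 14.8808*x + 10.4709)/(0.62*x^3 + 3.56*x^2 + 5.01*x - 1.96)^2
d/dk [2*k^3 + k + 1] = 6*k^2 + 1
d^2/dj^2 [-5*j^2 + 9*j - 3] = -10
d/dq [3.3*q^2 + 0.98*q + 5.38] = 6.6*q + 0.98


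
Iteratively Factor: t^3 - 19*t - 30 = (t + 2)*(t^2 - 2*t - 15) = (t + 2)*(t + 3)*(t - 5)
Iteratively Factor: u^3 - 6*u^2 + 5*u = (u - 1)*(u^2 - 5*u) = (u - 5)*(u - 1)*(u)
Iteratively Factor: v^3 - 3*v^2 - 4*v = (v + 1)*(v^2 - 4*v) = v*(v + 1)*(v - 4)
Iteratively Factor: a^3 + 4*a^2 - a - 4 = (a + 4)*(a^2 - 1) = (a + 1)*(a + 4)*(a - 1)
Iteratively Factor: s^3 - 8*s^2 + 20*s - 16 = (s - 4)*(s^2 - 4*s + 4) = (s - 4)*(s - 2)*(s - 2)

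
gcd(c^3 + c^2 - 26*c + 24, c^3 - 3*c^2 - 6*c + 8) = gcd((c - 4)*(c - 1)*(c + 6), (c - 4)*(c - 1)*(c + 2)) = c^2 - 5*c + 4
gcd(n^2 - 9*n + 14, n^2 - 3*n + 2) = n - 2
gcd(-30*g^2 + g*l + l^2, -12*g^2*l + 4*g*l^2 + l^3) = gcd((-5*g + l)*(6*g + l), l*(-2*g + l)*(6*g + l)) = 6*g + l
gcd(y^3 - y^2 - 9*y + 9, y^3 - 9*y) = y^2 - 9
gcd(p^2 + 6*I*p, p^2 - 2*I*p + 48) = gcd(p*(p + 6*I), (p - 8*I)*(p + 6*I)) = p + 6*I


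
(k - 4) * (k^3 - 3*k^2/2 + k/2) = k^4 - 11*k^3/2 + 13*k^2/2 - 2*k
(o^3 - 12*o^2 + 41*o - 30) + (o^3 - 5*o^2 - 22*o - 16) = 2*o^3 - 17*o^2 + 19*o - 46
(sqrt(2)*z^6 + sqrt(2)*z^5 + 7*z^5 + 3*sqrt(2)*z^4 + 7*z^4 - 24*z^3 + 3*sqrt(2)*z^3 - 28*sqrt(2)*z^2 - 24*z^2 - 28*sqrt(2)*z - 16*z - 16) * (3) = 3*sqrt(2)*z^6 + 3*sqrt(2)*z^5 + 21*z^5 + 9*sqrt(2)*z^4 + 21*z^4 - 72*z^3 + 9*sqrt(2)*z^3 - 84*sqrt(2)*z^2 - 72*z^2 - 84*sqrt(2)*z - 48*z - 48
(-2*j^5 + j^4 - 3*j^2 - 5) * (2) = -4*j^5 + 2*j^4 - 6*j^2 - 10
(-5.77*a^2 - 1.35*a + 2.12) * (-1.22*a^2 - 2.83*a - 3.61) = 7.0394*a^4 + 17.9761*a^3 + 22.0638*a^2 - 1.1261*a - 7.6532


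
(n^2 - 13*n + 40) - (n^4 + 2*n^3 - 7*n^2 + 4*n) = -n^4 - 2*n^3 + 8*n^2 - 17*n + 40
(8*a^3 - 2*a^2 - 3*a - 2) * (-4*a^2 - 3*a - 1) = -32*a^5 - 16*a^4 + 10*a^3 + 19*a^2 + 9*a + 2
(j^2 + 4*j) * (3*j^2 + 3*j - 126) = 3*j^4 + 15*j^3 - 114*j^2 - 504*j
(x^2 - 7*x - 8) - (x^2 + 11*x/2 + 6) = -25*x/2 - 14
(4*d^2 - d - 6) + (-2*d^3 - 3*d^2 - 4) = -2*d^3 + d^2 - d - 10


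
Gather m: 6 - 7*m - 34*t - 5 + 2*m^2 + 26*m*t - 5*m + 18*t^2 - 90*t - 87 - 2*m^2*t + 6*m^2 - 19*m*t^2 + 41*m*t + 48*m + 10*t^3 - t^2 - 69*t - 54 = m^2*(8 - 2*t) + m*(-19*t^2 + 67*t + 36) + 10*t^3 + 17*t^2 - 193*t - 140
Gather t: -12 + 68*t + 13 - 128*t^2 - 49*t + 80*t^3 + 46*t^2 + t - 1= 80*t^3 - 82*t^2 + 20*t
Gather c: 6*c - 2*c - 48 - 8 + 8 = 4*c - 48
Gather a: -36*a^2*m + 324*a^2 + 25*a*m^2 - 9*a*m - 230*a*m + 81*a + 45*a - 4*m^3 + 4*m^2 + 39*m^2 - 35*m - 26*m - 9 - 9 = a^2*(324 - 36*m) + a*(25*m^2 - 239*m + 126) - 4*m^3 + 43*m^2 - 61*m - 18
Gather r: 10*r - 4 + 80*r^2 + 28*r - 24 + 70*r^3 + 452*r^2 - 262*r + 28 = 70*r^3 + 532*r^2 - 224*r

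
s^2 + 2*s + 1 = (s + 1)^2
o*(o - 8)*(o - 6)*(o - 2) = o^4 - 16*o^3 + 76*o^2 - 96*o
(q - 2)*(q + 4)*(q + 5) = q^3 + 7*q^2 + 2*q - 40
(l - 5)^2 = l^2 - 10*l + 25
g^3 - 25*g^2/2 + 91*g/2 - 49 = (g - 7)*(g - 7/2)*(g - 2)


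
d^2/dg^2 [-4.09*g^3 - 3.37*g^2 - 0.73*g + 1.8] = -24.54*g - 6.74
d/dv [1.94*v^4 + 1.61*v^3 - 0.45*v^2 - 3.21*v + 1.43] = 7.76*v^3 + 4.83*v^2 - 0.9*v - 3.21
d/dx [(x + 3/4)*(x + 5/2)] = 2*x + 13/4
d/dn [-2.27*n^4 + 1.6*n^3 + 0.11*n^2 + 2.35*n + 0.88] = -9.08*n^3 + 4.8*n^2 + 0.22*n + 2.35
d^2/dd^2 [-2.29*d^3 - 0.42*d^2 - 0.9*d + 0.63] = -13.74*d - 0.84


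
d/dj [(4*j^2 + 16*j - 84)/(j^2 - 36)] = 8*(-2*j^2 - 15*j - 72)/(j^4 - 72*j^2 + 1296)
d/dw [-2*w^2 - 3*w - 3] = -4*w - 3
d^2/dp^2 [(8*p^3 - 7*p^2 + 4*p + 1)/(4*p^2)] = (4*p + 3)/(2*p^4)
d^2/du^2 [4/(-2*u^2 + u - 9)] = 8*(4*u^2 - 2*u - (4*u - 1)^2 + 18)/(2*u^2 - u + 9)^3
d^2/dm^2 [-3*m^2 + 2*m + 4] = -6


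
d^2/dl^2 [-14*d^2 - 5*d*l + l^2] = 2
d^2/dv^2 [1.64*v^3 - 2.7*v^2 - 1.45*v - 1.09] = 9.84*v - 5.4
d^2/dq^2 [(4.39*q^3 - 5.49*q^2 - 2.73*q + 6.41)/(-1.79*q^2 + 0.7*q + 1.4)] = (-2.8421709430404e-14*q^4 + 4.94744599999997*q^3 - 66.495246*q^2 + 37.61226*q - 22.23872)/(5.735339*q^6 - 6.72861*q^5 - 10.82592*q^4 + 10.1822*q^3 + 8.4672*q^2 - 4.116*q - 2.744)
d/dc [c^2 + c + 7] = 2*c + 1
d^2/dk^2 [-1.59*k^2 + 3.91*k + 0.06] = -3.18000000000000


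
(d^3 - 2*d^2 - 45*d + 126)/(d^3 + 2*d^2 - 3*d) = (d^3 - 2*d^2 - 45*d + 126)/(d*(d^2 + 2*d - 3))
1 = 1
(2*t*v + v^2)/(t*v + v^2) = (2*t + v)/(t + v)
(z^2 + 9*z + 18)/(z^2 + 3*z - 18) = (z + 3)/(z - 3)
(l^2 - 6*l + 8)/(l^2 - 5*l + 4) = (l - 2)/(l - 1)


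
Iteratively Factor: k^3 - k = (k)*(k^2 - 1) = k*(k + 1)*(k - 1)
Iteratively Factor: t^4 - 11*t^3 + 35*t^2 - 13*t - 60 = (t - 3)*(t^3 - 8*t^2 + 11*t + 20) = (t - 4)*(t - 3)*(t^2 - 4*t - 5) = (t - 4)*(t - 3)*(t + 1)*(t - 5)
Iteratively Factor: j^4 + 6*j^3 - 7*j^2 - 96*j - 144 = (j + 4)*(j^3 + 2*j^2 - 15*j - 36) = (j + 3)*(j + 4)*(j^2 - j - 12) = (j + 3)^2*(j + 4)*(j - 4)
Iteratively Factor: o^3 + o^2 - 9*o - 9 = (o + 3)*(o^2 - 2*o - 3) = (o + 1)*(o + 3)*(o - 3)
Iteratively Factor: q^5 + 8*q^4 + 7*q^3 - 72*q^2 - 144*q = (q - 3)*(q^4 + 11*q^3 + 40*q^2 + 48*q) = (q - 3)*(q + 4)*(q^3 + 7*q^2 + 12*q) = q*(q - 3)*(q + 4)*(q^2 + 7*q + 12) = q*(q - 3)*(q + 3)*(q + 4)*(q + 4)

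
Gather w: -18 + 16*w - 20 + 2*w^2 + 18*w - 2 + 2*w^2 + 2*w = 4*w^2 + 36*w - 40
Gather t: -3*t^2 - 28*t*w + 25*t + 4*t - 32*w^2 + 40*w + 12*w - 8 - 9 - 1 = -3*t^2 + t*(29 - 28*w) - 32*w^2 + 52*w - 18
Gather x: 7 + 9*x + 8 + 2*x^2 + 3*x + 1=2*x^2 + 12*x + 16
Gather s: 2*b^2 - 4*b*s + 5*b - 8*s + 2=2*b^2 + 5*b + s*(-4*b - 8) + 2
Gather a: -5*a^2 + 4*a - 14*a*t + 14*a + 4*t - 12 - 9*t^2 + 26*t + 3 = -5*a^2 + a*(18 - 14*t) - 9*t^2 + 30*t - 9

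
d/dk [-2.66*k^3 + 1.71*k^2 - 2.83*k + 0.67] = -7.98*k^2 + 3.42*k - 2.83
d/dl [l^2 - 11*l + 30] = 2*l - 11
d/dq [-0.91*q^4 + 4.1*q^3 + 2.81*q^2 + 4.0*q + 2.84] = -3.64*q^3 + 12.3*q^2 + 5.62*q + 4.0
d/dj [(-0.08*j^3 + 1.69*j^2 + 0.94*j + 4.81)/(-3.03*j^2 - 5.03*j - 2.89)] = (0.2424*j^4 + 0.8048*j^3 - 4.9589*j^2 + 19.3804*j + 21.4777)/(9.1809*j^4 + 30.4818*j^3 + 42.8143*j^2 + 29.0734*j + 8.3521)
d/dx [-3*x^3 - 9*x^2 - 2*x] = -9*x^2 - 18*x - 2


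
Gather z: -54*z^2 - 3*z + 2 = -54*z^2 - 3*z + 2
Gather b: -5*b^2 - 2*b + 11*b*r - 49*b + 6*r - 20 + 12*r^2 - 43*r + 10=-5*b^2 + b*(11*r - 51) + 12*r^2 - 37*r - 10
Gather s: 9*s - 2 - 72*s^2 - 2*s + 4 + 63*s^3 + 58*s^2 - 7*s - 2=63*s^3 - 14*s^2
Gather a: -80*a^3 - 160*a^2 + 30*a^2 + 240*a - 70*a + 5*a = -80*a^3 - 130*a^2 + 175*a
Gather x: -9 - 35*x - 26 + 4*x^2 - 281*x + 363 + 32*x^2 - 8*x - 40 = 36*x^2 - 324*x + 288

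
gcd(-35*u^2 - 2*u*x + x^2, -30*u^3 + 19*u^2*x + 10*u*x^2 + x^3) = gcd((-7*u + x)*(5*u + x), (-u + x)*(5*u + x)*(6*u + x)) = 5*u + x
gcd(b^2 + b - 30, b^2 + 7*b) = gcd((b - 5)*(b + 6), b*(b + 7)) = 1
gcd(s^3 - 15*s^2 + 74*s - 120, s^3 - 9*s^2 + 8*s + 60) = s^2 - 11*s + 30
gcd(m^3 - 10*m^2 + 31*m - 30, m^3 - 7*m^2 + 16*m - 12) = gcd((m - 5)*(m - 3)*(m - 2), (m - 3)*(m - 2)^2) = m^2 - 5*m + 6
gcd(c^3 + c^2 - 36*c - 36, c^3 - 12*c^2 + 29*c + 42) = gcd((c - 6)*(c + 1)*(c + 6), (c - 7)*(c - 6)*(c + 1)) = c^2 - 5*c - 6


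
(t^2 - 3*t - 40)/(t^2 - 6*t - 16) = (t + 5)/(t + 2)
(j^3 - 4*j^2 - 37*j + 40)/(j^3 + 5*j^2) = 1 - 9/j + 8/j^2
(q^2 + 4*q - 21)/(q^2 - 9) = (q + 7)/(q + 3)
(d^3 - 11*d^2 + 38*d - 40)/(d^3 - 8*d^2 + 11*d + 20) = (d - 2)/(d + 1)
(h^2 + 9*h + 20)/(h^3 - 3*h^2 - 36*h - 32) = (h + 5)/(h^2 - 7*h - 8)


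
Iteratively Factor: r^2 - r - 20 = (r - 5)*(r + 4)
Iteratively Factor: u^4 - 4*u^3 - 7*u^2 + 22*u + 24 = (u - 4)*(u^3 - 7*u - 6) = (u - 4)*(u + 1)*(u^2 - u - 6) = (u - 4)*(u + 1)*(u + 2)*(u - 3)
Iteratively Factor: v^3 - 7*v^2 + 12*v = (v - 4)*(v^2 - 3*v) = v*(v - 4)*(v - 3)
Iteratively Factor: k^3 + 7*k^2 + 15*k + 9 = (k + 3)*(k^2 + 4*k + 3) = (k + 3)^2*(k + 1)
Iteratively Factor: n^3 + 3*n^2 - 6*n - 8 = (n - 2)*(n^2 + 5*n + 4) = (n - 2)*(n + 1)*(n + 4)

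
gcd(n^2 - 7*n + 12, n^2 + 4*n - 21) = n - 3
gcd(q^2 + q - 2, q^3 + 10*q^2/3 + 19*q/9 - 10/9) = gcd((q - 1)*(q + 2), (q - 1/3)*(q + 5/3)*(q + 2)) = q + 2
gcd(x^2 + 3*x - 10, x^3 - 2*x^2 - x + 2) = x - 2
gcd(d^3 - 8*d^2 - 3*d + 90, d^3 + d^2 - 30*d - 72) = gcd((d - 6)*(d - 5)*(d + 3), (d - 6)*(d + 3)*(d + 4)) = d^2 - 3*d - 18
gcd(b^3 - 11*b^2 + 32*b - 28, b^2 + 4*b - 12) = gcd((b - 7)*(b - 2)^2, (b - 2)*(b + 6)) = b - 2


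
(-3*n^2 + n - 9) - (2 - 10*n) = -3*n^2 + 11*n - 11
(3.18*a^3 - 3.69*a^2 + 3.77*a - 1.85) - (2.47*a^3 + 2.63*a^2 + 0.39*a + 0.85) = 0.71*a^3 - 6.32*a^2 + 3.38*a - 2.7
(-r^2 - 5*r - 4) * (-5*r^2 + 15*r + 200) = 5*r^4 + 10*r^3 - 255*r^2 - 1060*r - 800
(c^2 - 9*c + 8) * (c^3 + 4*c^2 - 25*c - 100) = c^5 - 5*c^4 - 53*c^3 + 157*c^2 + 700*c - 800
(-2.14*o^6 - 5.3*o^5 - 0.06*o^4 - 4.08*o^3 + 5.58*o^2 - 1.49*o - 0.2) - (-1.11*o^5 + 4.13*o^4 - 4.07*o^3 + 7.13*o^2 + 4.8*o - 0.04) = -2.14*o^6 - 4.19*o^5 - 4.19*o^4 - 0.00999999999999979*o^3 - 1.55*o^2 - 6.29*o - 0.16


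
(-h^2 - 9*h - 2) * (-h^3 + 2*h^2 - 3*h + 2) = h^5 + 7*h^4 - 13*h^3 + 21*h^2 - 12*h - 4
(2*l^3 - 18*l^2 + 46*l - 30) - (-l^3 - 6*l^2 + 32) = 3*l^3 - 12*l^2 + 46*l - 62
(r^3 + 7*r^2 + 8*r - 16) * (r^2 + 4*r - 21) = r^5 + 11*r^4 + 15*r^3 - 131*r^2 - 232*r + 336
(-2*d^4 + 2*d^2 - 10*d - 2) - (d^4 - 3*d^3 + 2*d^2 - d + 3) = -3*d^4 + 3*d^3 - 9*d - 5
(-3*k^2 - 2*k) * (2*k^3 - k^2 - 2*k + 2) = -6*k^5 - k^4 + 8*k^3 - 2*k^2 - 4*k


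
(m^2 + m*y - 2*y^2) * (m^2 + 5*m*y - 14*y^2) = m^4 + 6*m^3*y - 11*m^2*y^2 - 24*m*y^3 + 28*y^4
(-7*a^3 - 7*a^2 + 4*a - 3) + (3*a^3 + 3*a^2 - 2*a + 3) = -4*a^3 - 4*a^2 + 2*a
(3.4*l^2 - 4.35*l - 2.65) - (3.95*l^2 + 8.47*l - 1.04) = -0.55*l^2 - 12.82*l - 1.61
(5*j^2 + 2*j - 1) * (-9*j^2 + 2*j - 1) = -45*j^4 - 8*j^3 + 8*j^2 - 4*j + 1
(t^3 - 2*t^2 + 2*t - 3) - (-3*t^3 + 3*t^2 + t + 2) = 4*t^3 - 5*t^2 + t - 5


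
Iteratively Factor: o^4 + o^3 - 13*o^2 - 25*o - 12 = (o - 4)*(o^3 + 5*o^2 + 7*o + 3) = (o - 4)*(o + 3)*(o^2 + 2*o + 1) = (o - 4)*(o + 1)*(o + 3)*(o + 1)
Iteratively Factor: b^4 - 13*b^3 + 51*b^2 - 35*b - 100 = (b - 5)*(b^3 - 8*b^2 + 11*b + 20) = (b - 5)*(b - 4)*(b^2 - 4*b - 5) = (b - 5)^2*(b - 4)*(b + 1)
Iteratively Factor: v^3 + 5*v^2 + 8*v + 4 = (v + 1)*(v^2 + 4*v + 4) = (v + 1)*(v + 2)*(v + 2)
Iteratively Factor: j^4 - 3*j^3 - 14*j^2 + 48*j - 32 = (j - 4)*(j^3 + j^2 - 10*j + 8) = (j - 4)*(j - 1)*(j^2 + 2*j - 8) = (j - 4)*(j - 2)*(j - 1)*(j + 4)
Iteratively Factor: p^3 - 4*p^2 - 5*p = (p)*(p^2 - 4*p - 5) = p*(p + 1)*(p - 5)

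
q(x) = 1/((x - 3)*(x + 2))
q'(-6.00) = 0.01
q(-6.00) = 0.03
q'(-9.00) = 0.00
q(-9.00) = 0.01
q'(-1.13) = 0.25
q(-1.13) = -0.28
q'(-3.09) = 0.16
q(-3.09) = 0.15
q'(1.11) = -0.04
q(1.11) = -0.17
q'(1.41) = -0.06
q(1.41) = -0.18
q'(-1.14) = 0.26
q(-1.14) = -0.28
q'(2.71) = -2.37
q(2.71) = -0.73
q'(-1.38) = 0.51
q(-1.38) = -0.37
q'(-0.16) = 0.04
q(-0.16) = -0.17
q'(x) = -1/((x - 3)*(x + 2)^2) - 1/((x - 3)^2*(x + 2)) = (1 - 2*x)/(x^4 - 2*x^3 - 11*x^2 + 12*x + 36)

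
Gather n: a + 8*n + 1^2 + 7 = a + 8*n + 8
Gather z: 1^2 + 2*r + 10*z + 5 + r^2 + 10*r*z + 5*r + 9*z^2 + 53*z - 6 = r^2 + 7*r + 9*z^2 + z*(10*r + 63)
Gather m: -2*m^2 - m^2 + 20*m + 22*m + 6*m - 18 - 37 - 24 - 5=-3*m^2 + 48*m - 84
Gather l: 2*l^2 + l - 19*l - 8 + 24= 2*l^2 - 18*l + 16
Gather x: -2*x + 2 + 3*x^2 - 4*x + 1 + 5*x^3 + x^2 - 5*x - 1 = 5*x^3 + 4*x^2 - 11*x + 2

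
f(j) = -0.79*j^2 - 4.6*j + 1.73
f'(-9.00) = 9.62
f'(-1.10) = -2.86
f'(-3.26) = 0.55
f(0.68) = -1.76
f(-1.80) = 7.45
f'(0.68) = -5.67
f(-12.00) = -56.83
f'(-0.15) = -4.36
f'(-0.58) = -3.68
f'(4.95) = -12.42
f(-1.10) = 5.83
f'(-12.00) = 14.36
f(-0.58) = 4.13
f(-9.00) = -20.86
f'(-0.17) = -4.33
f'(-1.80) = -1.76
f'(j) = -1.58*j - 4.6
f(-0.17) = 2.49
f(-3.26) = 8.33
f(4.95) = -40.40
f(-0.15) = 2.40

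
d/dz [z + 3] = 1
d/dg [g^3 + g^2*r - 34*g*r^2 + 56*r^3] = 3*g^2 + 2*g*r - 34*r^2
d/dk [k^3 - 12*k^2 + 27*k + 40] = 3*k^2 - 24*k + 27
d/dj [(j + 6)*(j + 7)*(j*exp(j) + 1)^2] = (j*exp(j) + 1)*(2*(j + 1)*(j + 6)*(j + 7)*exp(j) + (j + 6)*(j*exp(j) + 1) + (j + 7)*(j*exp(j) + 1))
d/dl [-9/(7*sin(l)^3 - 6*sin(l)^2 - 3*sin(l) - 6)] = 27*(7*sin(l)^2 - 4*sin(l) - 1)*cos(l)/(-7*sin(l)^3 + 6*sin(l)^2 + 3*sin(l) + 6)^2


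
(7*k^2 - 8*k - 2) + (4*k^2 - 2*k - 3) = 11*k^2 - 10*k - 5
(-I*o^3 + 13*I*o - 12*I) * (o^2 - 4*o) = -I*o^5 + 4*I*o^4 + 13*I*o^3 - 64*I*o^2 + 48*I*o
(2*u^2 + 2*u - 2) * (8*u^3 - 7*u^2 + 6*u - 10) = 16*u^5 + 2*u^4 - 18*u^3 + 6*u^2 - 32*u + 20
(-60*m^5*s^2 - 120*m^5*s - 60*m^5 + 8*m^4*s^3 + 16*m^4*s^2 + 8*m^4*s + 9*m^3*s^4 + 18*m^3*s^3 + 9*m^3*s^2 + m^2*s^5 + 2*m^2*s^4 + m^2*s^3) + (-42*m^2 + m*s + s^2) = -60*m^5*s^2 - 120*m^5*s - 60*m^5 + 8*m^4*s^3 + 16*m^4*s^2 + 8*m^4*s + 9*m^3*s^4 + 18*m^3*s^3 + 9*m^3*s^2 + m^2*s^5 + 2*m^2*s^4 + m^2*s^3 - 42*m^2 + m*s + s^2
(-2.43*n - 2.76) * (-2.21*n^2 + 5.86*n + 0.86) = 5.3703*n^3 - 8.1402*n^2 - 18.2634*n - 2.3736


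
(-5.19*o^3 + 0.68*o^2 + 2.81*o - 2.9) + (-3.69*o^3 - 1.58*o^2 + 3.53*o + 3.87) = -8.88*o^3 - 0.9*o^2 + 6.34*o + 0.97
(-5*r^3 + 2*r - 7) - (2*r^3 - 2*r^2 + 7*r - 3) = -7*r^3 + 2*r^2 - 5*r - 4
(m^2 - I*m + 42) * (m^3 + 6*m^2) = m^5 + 6*m^4 - I*m^4 + 42*m^3 - 6*I*m^3 + 252*m^2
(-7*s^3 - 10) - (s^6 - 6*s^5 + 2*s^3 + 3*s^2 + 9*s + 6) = -s^6 + 6*s^5 - 9*s^3 - 3*s^2 - 9*s - 16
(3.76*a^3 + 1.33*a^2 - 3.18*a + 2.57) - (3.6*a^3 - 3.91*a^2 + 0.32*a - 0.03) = 0.16*a^3 + 5.24*a^2 - 3.5*a + 2.6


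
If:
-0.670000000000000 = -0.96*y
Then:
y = 0.70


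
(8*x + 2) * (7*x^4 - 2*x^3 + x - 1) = 56*x^5 - 2*x^4 - 4*x^3 + 8*x^2 - 6*x - 2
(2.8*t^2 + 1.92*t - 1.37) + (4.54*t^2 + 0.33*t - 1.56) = 7.34*t^2 + 2.25*t - 2.93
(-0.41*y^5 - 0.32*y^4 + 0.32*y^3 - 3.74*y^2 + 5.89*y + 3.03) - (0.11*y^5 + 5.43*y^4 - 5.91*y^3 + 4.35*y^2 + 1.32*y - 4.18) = -0.52*y^5 - 5.75*y^4 + 6.23*y^3 - 8.09*y^2 + 4.57*y + 7.21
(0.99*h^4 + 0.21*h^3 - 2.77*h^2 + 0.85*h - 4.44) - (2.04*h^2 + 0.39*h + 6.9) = 0.99*h^4 + 0.21*h^3 - 4.81*h^2 + 0.46*h - 11.34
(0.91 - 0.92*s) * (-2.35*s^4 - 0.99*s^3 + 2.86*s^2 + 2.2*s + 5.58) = 2.162*s^5 - 1.2277*s^4 - 3.5321*s^3 + 0.578599999999999*s^2 - 3.1316*s + 5.0778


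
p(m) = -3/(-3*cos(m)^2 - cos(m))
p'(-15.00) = 7.35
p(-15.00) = 3.09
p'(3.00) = -0.55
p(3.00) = 1.54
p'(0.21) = 0.29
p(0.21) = 0.78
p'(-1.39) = -80.07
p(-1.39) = 10.84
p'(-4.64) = 528.08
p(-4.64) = -52.97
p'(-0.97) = -4.68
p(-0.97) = 1.97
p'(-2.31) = 14.25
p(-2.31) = 4.36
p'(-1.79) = 156.14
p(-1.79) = -39.68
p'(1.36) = 57.04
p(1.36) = 8.81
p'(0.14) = 0.19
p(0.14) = 0.76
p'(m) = -3*(-6*sin(m)*cos(m) - sin(m))/(-3*cos(m)^2 - cos(m))^2 = 3*(sin(m)/cos(m)^2 + 6*tan(m))/(3*cos(m) + 1)^2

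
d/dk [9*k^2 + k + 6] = 18*k + 1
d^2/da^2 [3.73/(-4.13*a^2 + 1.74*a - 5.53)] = (127.244474*a^2 - 53.609052*a - 3.73*(8.26*a - 1.74)*(16.52*a - 3.48) + 170.378194)/(4.13*a^2 - 1.74*a + 5.53)^3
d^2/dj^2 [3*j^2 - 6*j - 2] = 6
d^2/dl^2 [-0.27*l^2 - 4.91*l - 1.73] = -0.540000000000000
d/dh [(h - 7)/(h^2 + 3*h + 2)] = (h^2 + 3*h - (h - 7)*(2*h + 3) + 2)/(h^2 + 3*h + 2)^2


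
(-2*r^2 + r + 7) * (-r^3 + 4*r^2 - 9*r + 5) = 2*r^5 - 9*r^4 + 15*r^3 + 9*r^2 - 58*r + 35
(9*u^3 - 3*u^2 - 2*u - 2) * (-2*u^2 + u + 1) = -18*u^5 + 15*u^4 + 10*u^3 - u^2 - 4*u - 2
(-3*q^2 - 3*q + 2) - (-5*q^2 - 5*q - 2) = 2*q^2 + 2*q + 4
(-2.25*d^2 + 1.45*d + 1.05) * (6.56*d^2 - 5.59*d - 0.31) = -14.76*d^4 + 22.0895*d^3 - 0.519999999999999*d^2 - 6.319*d - 0.3255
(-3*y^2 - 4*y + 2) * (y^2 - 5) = -3*y^4 - 4*y^3 + 17*y^2 + 20*y - 10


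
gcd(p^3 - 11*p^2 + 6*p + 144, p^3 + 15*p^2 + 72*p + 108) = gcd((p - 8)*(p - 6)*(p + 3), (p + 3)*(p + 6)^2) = p + 3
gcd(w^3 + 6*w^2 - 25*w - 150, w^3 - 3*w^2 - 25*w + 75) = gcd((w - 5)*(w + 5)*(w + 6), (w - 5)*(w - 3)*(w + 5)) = w^2 - 25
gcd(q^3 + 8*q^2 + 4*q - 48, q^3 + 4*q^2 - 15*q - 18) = q + 6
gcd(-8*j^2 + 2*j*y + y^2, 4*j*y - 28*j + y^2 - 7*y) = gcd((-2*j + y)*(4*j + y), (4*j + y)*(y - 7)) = 4*j + y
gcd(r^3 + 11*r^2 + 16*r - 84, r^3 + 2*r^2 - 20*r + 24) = r^2 + 4*r - 12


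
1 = 1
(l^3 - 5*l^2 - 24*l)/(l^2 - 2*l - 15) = l*(l - 8)/(l - 5)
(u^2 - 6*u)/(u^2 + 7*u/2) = 2*(u - 6)/(2*u + 7)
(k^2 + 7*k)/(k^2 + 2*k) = (k + 7)/(k + 2)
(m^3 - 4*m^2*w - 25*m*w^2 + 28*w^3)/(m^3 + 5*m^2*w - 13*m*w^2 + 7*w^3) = (-m^2 + 3*m*w + 28*w^2)/(-m^2 - 6*m*w + 7*w^2)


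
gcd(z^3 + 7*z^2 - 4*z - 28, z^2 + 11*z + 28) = z + 7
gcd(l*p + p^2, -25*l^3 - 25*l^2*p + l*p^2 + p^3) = l + p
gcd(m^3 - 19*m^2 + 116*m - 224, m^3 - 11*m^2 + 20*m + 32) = m^2 - 12*m + 32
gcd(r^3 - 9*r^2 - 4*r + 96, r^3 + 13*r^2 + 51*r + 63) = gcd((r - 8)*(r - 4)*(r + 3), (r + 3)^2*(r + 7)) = r + 3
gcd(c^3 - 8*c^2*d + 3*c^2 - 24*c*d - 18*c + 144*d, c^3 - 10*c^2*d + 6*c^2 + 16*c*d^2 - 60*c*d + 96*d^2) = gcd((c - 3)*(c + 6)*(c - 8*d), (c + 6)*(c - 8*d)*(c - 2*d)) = c^2 - 8*c*d + 6*c - 48*d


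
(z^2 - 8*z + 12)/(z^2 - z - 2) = (z - 6)/(z + 1)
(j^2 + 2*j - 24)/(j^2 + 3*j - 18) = (j - 4)/(j - 3)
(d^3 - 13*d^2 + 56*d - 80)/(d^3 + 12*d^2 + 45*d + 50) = (d^3 - 13*d^2 + 56*d - 80)/(d^3 + 12*d^2 + 45*d + 50)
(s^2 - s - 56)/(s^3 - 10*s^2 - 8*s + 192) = (s + 7)/(s^2 - 2*s - 24)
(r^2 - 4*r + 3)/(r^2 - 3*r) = (r - 1)/r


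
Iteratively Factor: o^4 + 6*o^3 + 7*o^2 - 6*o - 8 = (o + 4)*(o^3 + 2*o^2 - o - 2) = (o + 2)*(o + 4)*(o^2 - 1) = (o + 1)*(o + 2)*(o + 4)*(o - 1)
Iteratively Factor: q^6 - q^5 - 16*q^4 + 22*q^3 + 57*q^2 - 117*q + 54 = (q - 2)*(q^5 + q^4 - 14*q^3 - 6*q^2 + 45*q - 27) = (q - 2)*(q - 1)*(q^4 + 2*q^3 - 12*q^2 - 18*q + 27) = (q - 2)*(q - 1)*(q + 3)*(q^3 - q^2 - 9*q + 9) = (q - 2)*(q - 1)^2*(q + 3)*(q^2 - 9) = (q - 2)*(q - 1)^2*(q + 3)^2*(q - 3)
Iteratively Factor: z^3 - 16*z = (z)*(z^2 - 16) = z*(z + 4)*(z - 4)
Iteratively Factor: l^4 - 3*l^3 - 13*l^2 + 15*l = (l - 5)*(l^3 + 2*l^2 - 3*l) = l*(l - 5)*(l^2 + 2*l - 3) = l*(l - 5)*(l + 3)*(l - 1)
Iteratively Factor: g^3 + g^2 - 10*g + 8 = (g + 4)*(g^2 - 3*g + 2) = (g - 1)*(g + 4)*(g - 2)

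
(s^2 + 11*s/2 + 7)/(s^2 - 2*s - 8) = (s + 7/2)/(s - 4)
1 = 1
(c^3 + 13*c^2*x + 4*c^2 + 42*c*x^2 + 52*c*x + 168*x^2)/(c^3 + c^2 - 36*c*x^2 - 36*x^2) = (-c^2 - 7*c*x - 4*c - 28*x)/(-c^2 + 6*c*x - c + 6*x)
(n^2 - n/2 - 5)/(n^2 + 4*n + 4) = (n - 5/2)/(n + 2)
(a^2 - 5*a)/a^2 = (a - 5)/a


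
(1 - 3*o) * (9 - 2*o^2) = 6*o^3 - 2*o^2 - 27*o + 9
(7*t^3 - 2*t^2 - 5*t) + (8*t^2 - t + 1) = 7*t^3 + 6*t^2 - 6*t + 1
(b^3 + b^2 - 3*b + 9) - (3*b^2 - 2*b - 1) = b^3 - 2*b^2 - b + 10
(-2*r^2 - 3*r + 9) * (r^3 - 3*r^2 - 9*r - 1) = -2*r^5 + 3*r^4 + 36*r^3 + 2*r^2 - 78*r - 9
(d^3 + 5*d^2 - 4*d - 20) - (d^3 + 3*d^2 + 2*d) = 2*d^2 - 6*d - 20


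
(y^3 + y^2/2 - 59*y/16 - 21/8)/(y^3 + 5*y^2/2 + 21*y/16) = (y - 2)/y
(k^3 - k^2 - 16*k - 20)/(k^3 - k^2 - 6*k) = (k^2 - 3*k - 10)/(k*(k - 3))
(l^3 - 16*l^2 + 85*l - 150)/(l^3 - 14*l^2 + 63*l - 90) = (l - 5)/(l - 3)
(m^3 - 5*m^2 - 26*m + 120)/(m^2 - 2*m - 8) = (m^2 - m - 30)/(m + 2)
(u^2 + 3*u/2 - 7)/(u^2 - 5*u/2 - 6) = (-2*u^2 - 3*u + 14)/(-2*u^2 + 5*u + 12)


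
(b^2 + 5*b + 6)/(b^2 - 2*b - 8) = (b + 3)/(b - 4)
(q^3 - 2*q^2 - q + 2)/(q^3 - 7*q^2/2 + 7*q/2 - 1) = 2*(q + 1)/(2*q - 1)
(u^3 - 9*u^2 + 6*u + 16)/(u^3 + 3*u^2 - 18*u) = (u^3 - 9*u^2 + 6*u + 16)/(u*(u^2 + 3*u - 18))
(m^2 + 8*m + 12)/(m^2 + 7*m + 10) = (m + 6)/(m + 5)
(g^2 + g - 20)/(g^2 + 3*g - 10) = (g - 4)/(g - 2)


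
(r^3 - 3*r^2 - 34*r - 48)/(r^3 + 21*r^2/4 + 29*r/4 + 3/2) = 4*(r - 8)/(4*r + 1)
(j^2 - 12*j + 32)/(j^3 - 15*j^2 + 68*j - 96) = 1/(j - 3)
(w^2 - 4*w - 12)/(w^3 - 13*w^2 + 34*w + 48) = (w + 2)/(w^2 - 7*w - 8)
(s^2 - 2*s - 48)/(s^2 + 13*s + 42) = (s - 8)/(s + 7)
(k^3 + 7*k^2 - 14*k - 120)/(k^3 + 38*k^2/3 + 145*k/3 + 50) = 3*(k - 4)/(3*k + 5)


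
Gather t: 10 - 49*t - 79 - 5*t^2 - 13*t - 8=-5*t^2 - 62*t - 77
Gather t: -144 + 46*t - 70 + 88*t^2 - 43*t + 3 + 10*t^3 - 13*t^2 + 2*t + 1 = 10*t^3 + 75*t^2 + 5*t - 210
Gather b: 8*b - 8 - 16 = 8*b - 24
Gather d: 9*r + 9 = 9*r + 9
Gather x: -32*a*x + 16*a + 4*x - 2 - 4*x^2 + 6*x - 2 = 16*a - 4*x^2 + x*(10 - 32*a) - 4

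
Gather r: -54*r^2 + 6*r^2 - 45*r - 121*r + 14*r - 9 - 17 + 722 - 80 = -48*r^2 - 152*r + 616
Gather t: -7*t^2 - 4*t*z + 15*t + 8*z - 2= -7*t^2 + t*(15 - 4*z) + 8*z - 2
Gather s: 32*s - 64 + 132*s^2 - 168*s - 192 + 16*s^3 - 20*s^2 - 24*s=16*s^3 + 112*s^2 - 160*s - 256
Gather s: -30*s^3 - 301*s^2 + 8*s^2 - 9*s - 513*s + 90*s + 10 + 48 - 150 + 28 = -30*s^3 - 293*s^2 - 432*s - 64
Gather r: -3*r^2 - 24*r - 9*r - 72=-3*r^2 - 33*r - 72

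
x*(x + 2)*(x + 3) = x^3 + 5*x^2 + 6*x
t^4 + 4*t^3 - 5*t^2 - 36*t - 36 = (t - 3)*(t + 2)^2*(t + 3)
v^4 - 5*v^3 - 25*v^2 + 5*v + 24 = (v - 8)*(v - 1)*(v + 1)*(v + 3)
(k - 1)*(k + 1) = k^2 - 1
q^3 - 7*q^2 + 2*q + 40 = (q - 5)*(q - 4)*(q + 2)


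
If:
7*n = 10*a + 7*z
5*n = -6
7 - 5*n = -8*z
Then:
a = 119/400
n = -6/5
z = -13/8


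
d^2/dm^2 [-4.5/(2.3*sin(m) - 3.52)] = (23.805*sin(m)^2 + 36.432*sin(m) - 47.61)/(2.3*sin(m) - 3.52)^3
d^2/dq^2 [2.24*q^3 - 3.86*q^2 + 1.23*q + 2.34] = 13.44*q - 7.72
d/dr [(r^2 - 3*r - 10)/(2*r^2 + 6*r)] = (3*r^2 + 10*r + 15)/(r^2*(r^2 + 6*r + 9))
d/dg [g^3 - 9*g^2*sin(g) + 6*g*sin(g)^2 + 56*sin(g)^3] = -9*g^2*cos(g) + 3*g^2 - 18*g*sin(g) + 6*g*sin(2*g) + 168*sin(g)^2*cos(g) + 6*sin(g)^2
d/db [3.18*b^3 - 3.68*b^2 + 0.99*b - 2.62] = 9.54*b^2 - 7.36*b + 0.99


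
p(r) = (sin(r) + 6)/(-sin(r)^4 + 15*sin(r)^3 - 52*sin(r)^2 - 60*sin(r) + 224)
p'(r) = (sin(r) + 6)*(4*sin(r)^3*cos(r) - 45*sin(r)^2*cos(r) + 104*sin(r)*cos(r) + 60*cos(r))/(-sin(r)^4 + 15*sin(r)^3 - 52*sin(r)^2 - 60*sin(r) + 224)^2 + cos(r)/(-sin(r)^4 + 15*sin(r)^3 - 52*sin(r)^2 - 60*sin(r) + 224)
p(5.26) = 0.02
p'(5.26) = -0.00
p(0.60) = 0.04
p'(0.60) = 0.02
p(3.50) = 0.02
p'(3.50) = -0.01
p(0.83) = 0.04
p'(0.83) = 0.03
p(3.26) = 0.03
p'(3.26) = -0.01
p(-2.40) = 0.02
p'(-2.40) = -0.00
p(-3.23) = 0.03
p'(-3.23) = -0.01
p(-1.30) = 0.02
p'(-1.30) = -0.00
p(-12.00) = 0.04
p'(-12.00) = 0.02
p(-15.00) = 0.02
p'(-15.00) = 0.00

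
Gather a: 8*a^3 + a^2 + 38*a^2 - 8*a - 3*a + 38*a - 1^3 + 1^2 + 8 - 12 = 8*a^3 + 39*a^2 + 27*a - 4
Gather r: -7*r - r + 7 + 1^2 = 8 - 8*r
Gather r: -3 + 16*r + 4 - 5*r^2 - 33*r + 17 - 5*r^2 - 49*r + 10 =-10*r^2 - 66*r + 28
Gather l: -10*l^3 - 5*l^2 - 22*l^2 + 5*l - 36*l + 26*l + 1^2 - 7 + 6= -10*l^3 - 27*l^2 - 5*l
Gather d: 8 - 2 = 6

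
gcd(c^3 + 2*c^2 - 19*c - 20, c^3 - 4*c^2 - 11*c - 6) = c + 1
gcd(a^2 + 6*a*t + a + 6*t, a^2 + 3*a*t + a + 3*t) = a + 1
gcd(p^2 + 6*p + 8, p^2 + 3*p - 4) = p + 4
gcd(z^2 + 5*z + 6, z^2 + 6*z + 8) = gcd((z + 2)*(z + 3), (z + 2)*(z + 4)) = z + 2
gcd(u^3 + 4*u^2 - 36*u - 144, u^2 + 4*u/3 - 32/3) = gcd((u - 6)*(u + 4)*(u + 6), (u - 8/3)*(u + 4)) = u + 4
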